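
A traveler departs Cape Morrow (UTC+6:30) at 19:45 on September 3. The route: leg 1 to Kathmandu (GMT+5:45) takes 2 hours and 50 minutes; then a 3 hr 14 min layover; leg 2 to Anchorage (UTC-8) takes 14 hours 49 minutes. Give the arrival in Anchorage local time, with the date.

02:08 on September 4

Convert departure to UTC: 19:45 − 6:30 = 13:15 UTC on Sep 3.
Add 2 hours 50 minutes leg 1 → 16:05 UTC.
Add 3 hours and 14 minutes layover in Kathmandu → 19:19 UTC.
Add 14 hours 49 minutes leg 2 → 10:08 UTC (Sep 4).
Anchorage is UTC−8:00, so local arrival = 10:08 − 8:00 = 02:08 on Sep 4.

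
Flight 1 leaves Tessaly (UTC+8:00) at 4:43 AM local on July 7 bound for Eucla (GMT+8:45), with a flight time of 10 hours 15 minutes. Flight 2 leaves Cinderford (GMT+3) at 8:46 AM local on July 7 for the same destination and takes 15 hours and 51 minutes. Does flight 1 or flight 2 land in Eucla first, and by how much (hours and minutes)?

the first, by 14 hours 39 minutes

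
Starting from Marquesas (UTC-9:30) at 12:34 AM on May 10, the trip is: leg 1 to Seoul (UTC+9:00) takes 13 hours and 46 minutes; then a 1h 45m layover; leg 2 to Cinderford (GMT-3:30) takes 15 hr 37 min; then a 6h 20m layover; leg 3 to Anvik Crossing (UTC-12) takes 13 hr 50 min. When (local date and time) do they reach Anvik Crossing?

1:22 AM on May 12

Convert departure to UTC: 12:34 AM + 9:30 = 10:04 AM UTC on May 10.
Add 13 hours and 46 minutes leg 1 → 11:50 PM UTC.
Add 1 hour 45 minutes layover in Seoul → 1:35 AM UTC (May 11).
Add 15 hours and 37 minutes leg 2 → 5:12 PM UTC.
Add 6 hours and 20 minutes layover in Cinderford → 11:32 PM UTC.
Add 13 hours and 50 minutes leg 3 → 1:22 PM UTC (May 12).
Anvik Crossing is UTC−12:00, so local arrival = 1:22 PM − 12:00 = 1:22 AM on May 12.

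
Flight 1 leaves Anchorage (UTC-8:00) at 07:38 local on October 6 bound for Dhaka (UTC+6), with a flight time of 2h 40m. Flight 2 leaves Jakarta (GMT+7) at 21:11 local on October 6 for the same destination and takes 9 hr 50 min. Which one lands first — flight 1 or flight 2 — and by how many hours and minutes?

the first, by 5 hours 43 minutes

Flight 1 in UTC: 07:38 + 8:00 = 15:38 on Oct 6.
+2 hours and 40 minutes → arrive 18:18 UTC on Oct 6.
Flight 2 in UTC: 21:11 − 7:00 = 14:11 on Oct 6.
+9 hours 50 minutes → arrive 00:01 UTC on Oct 7.
Flight 1 lands earlier by 5 hours 43 minutes.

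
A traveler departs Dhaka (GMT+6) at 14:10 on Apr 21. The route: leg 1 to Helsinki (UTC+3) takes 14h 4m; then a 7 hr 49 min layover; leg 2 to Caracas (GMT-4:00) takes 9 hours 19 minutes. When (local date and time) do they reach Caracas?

Convert departure to UTC: 14:10 − 6:00 = 08:10 UTC on Apr 21.
Add 14 hours and 4 minutes leg 1 → 22:14 UTC.
Add 7 hours and 49 minutes layover in Helsinki → 06:03 UTC (Apr 22).
Add 9 hours 19 minutes leg 2 → 15:22 UTC.
Caracas is UTC−4:00, so local arrival = 15:22 − 4:00 = 11:22 on Apr 22.

11:22 on Apr 22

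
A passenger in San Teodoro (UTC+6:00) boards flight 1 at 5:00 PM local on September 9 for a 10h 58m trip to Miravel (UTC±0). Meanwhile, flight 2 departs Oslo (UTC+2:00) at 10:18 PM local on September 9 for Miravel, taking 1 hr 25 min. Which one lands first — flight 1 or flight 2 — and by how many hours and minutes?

the second, by 15 minutes

Flight 1 in UTC: 5:00 PM − 6:00 = 11:00 AM on Sep 9.
+10 hours and 58 minutes → arrive 9:58 PM UTC on Sep 9.
Flight 2 in UTC: 10:18 PM − 2:00 = 8:18 PM on Sep 9.
+1 hour 25 minutes → arrive 9:43 PM UTC on Sep 9.
Flight 2 lands earlier by 15 minutes.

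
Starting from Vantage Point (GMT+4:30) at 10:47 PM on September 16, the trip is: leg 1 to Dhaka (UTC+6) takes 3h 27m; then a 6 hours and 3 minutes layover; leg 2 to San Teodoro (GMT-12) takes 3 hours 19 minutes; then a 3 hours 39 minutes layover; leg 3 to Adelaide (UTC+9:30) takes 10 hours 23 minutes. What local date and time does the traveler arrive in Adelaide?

Convert departure to UTC: 10:47 PM − 4:30 = 6:17 PM UTC on Sep 16.
Add 3 hours and 27 minutes leg 1 → 9:44 PM UTC.
Add 6 hours and 3 minutes layover in Dhaka → 3:47 AM UTC (Sep 17).
Add 3 hours 19 minutes leg 2 → 7:06 AM UTC.
Add 3 hours 39 minutes layover in San Teodoro → 10:45 AM UTC.
Add 10 hours and 23 minutes leg 3 → 9:08 PM UTC.
Adelaide is UTC+9:30, so local arrival = 9:08 PM + 9:30 = 6:38 AM on Sep 18.

6:38 AM on September 18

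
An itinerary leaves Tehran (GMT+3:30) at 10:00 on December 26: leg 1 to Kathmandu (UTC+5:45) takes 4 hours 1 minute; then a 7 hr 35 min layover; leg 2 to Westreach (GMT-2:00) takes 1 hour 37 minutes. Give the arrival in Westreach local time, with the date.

17:43 on December 26

Convert departure to UTC: 10:00 − 3:30 = 06:30 UTC on Dec 26.
Add 4 hours 1 minute leg 1 → 10:31 UTC.
Add 7 hours and 35 minutes layover in Kathmandu → 18:06 UTC.
Add 1 hour 37 minutes leg 2 → 19:43 UTC.
Westreach is UTC−2:00, so local arrival = 19:43 − 2:00 = 17:43 on Dec 26.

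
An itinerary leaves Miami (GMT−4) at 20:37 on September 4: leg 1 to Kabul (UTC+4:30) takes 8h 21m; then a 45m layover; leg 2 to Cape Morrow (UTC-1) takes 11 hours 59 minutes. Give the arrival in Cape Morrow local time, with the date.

Convert departure to UTC: 20:37 + 4:00 = 00:37 UTC on Sep 5.
Add 8 hours and 21 minutes leg 1 → 08:58 UTC.
Add 45 minutes layover in Kabul → 09:43 UTC.
Add 11 hours and 59 minutes leg 2 → 21:42 UTC.
Cape Morrow is UTC−1:00, so local arrival = 21:42 − 1:00 = 20:42 on Sep 5.

20:42 on September 5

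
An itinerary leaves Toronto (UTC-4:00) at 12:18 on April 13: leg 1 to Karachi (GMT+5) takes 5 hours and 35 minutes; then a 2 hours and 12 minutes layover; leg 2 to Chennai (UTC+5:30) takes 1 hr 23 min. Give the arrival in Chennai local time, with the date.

06:58 on April 14

Convert departure to UTC: 12:18 + 4:00 = 16:18 UTC on Apr 13.
Add 5 hours 35 minutes leg 1 → 21:53 UTC.
Add 2 hours 12 minutes layover in Karachi → 00:05 UTC (Apr 14).
Add 1 hour and 23 minutes leg 2 → 01:28 UTC.
Chennai is UTC+5:30, so local arrival = 01:28 + 5:30 = 06:58 on Apr 14.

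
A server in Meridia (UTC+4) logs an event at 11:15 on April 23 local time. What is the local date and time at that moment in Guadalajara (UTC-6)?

Guadalajara is 10:00 behind Meridia.
Shift by the zone difference: 11:15 − 10:00 = 01:15 on Apr 23 in Guadalajara.

01:15 on April 23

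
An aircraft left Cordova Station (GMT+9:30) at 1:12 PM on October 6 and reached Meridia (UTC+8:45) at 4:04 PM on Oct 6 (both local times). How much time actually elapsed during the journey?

3 hours 37 minutes

Departure in UTC: 1:12 PM − 9:30 = 3:42 AM on Oct 6.
Arrival in UTC: 4:04 PM − 8:45 = 7:19 AM on Oct 6.
Elapsed = 7:19 AM − 3:42 AM = 3 hours 37 minutes.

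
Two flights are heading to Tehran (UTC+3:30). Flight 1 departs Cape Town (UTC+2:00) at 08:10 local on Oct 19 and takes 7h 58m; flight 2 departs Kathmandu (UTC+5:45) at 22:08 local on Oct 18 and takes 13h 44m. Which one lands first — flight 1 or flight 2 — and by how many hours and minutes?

the second, by 8 hours 1 minute

Flight 1 in UTC: 08:10 − 2:00 = 06:10 on Oct 19.
+7 hours and 58 minutes → arrive 14:08 UTC on Oct 19.
Flight 2 in UTC: 22:08 − 5:45 = 16:23 on Oct 18.
+13 hours 44 minutes → arrive 06:07 UTC on Oct 19.
Flight 2 lands earlier by 8 hours 1 minute.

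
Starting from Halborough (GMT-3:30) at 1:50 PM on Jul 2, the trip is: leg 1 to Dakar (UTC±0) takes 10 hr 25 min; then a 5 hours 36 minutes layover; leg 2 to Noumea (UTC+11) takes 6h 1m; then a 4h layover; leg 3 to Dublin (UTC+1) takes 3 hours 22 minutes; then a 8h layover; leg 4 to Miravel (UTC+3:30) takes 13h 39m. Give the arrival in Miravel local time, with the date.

11:53 PM on Jul 4

Convert departure to UTC: 1:50 PM + 3:30 = 5:20 PM UTC on Jul 2.
Add 10 hours 25 minutes leg 1 → 3:45 AM UTC (Jul 3).
Add 5 hours and 36 minutes layover in Dakar → 9:21 AM UTC.
Add 6 hours and 1 minute leg 2 → 3:22 PM UTC.
Add 4 hours layover in Noumea → 7:22 PM UTC.
Add 3 hours 22 minutes leg 3 → 10:44 PM UTC.
Add 8 hours layover in Dublin → 6:44 AM UTC (Jul 4).
Add 13 hours 39 minutes leg 4 → 8:23 PM UTC.
Miravel is UTC+3:30, so local arrival = 8:23 PM + 3:30 = 11:53 PM on Jul 4.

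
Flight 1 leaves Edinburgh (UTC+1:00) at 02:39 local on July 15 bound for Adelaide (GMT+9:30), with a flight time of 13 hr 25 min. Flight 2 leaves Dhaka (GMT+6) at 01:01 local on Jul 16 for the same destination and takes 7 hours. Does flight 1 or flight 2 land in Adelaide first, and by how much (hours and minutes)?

the first, by 10 hours 57 minutes

Flight 1 in UTC: 02:39 − 1:00 = 01:39 on Jul 15.
+13 hours and 25 minutes → arrive 15:04 UTC on Jul 15.
Flight 2 in UTC: 01:01 − 6:00 = 19:01 on Jul 15.
+7 hours → arrive 02:01 UTC on Jul 16.
Flight 1 lands earlier by 10 hours 57 minutes.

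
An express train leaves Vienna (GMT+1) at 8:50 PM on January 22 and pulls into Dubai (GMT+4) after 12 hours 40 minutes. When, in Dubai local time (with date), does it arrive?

Dubai is 3:00 ahead of Vienna.
After 12 hours and 40 minutes it is 9:30 AM (Jan 23) in Vienna.
Shift by the zone difference: 9:30 AM + 3:00 = 12:30 PM on Jan 23 in Dubai.

12:30 PM on Jan 23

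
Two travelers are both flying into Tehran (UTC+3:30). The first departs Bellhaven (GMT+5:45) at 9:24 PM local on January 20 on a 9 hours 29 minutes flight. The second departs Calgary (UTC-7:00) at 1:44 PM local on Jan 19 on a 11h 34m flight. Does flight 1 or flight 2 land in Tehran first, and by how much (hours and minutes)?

the second, by 16 hours 50 minutes

Flight 1 in UTC: 9:24 PM − 5:45 = 3:39 PM on Jan 20.
+9 hours and 29 minutes → arrive 1:08 AM UTC on Jan 21.
Flight 2 in UTC: 1:44 PM + 7:00 = 8:44 PM on Jan 19.
+11 hours 34 minutes → arrive 8:18 AM UTC on Jan 20.
Flight 2 lands earlier by 16 hours 50 minutes.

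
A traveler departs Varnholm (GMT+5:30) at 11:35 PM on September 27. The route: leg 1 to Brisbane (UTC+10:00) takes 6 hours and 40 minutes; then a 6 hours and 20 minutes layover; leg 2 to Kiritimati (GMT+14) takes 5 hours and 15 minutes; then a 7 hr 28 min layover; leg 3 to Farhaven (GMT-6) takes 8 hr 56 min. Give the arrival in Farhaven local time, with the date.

10:44 PM on September 28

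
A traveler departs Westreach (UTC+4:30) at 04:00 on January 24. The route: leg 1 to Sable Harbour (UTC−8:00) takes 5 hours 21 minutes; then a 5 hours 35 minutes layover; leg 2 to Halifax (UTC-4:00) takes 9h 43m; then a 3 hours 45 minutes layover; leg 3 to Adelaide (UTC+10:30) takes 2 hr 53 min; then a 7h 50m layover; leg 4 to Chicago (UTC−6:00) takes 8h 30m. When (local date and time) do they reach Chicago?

Convert departure to UTC: 04:00 − 4:30 = 23:30 UTC on Jan 23.
Add 5 hours 21 minutes leg 1 → 04:51 UTC (Jan 24).
Add 5 hours 35 minutes layover in Sable Harbour → 10:26 UTC.
Add 9 hours 43 minutes leg 2 → 20:09 UTC.
Add 3 hours and 45 minutes layover in Halifax → 23:54 UTC.
Add 2 hours 53 minutes leg 3 → 02:47 UTC (Jan 25).
Add 7 hours 50 minutes layover in Adelaide → 10:37 UTC.
Add 8 hours 30 minutes leg 4 → 19:07 UTC.
Chicago is UTC−6:00, so local arrival = 19:07 − 6:00 = 13:07 on Jan 25.

13:07 on January 25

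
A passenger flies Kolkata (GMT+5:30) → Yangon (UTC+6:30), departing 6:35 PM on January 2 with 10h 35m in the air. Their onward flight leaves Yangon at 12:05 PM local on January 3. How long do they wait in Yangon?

Convert departure to UTC: 6:35 PM − 5:30 = 1:05 PM UTC on Jan 2.
Add 10 hours and 35 minutes flight time → 11:40 PM UTC.
Yangon is UTC+6:30, so local arrival = 11:40 PM + 6:30 = 6:10 AM on Jan 3.
Layover = 12:05 PM − 6:10 AM = 5 hours 55 minutes.

5 hours 55 minutes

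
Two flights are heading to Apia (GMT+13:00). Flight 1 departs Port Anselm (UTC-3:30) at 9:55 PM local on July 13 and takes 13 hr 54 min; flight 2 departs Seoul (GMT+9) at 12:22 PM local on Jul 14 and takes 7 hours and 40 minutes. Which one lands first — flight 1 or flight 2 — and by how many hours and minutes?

the second, by 4 hours 17 minutes

Flight 1 in UTC: 9:55 PM + 3:30 = 1:25 AM on Jul 14.
+13 hours 54 minutes → arrive 3:19 PM UTC on Jul 14.
Flight 2 in UTC: 12:22 PM − 9:00 = 3:22 AM on Jul 14.
+7 hours and 40 minutes → arrive 11:02 AM UTC on Jul 14.
Flight 2 lands earlier by 4 hours 17 minutes.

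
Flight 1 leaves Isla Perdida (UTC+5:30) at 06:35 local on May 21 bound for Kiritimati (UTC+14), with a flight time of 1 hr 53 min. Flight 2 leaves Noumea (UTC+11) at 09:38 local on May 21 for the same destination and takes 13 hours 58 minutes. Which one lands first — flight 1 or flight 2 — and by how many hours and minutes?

the first, by 9 hours 38 minutes

Flight 1 in UTC: 06:35 − 5:30 = 01:05 on May 21.
+1 hour and 53 minutes → arrive 02:58 UTC on May 21.
Flight 2 in UTC: 09:38 − 11:00 = 22:38 on May 20.
+13 hours 58 minutes → arrive 12:36 UTC on May 21.
Flight 1 lands earlier by 9 hours 38 minutes.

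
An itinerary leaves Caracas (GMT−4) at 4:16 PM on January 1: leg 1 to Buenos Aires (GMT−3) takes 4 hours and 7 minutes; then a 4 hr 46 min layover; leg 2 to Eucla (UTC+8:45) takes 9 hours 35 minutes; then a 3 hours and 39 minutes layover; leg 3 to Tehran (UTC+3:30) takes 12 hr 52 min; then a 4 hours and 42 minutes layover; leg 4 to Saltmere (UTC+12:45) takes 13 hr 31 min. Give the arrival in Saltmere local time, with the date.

2:13 PM on January 4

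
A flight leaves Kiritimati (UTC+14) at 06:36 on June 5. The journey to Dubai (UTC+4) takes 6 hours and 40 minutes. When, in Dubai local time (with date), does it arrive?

Convert departure to UTC: 06:36 − 14:00 = 16:36 UTC on Jun 4.
Add 6 hours and 40 minutes travel time → 23:16 UTC.
Dubai is UTC+4:00, so local arrival = 23:16 + 4:00 = 03:16 on Jun 5.

03:16 on June 5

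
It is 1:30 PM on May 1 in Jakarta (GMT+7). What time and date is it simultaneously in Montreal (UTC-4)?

2:30 AM on May 1

In UTC: 1:30 PM − 7:00 = 6:30 AM on May 1.
Montreal is UTC−4:00: 6:30 AM − 4:00 = 2:30 AM on May 1.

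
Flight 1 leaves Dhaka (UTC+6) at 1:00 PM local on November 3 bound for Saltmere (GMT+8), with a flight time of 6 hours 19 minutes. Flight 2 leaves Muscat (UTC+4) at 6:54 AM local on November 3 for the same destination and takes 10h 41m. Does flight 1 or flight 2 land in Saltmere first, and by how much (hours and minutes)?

the first, by 16 minutes

Flight 1 in UTC: 1:00 PM − 6:00 = 7:00 AM on Nov 3.
+6 hours and 19 minutes → arrive 1:19 PM UTC on Nov 3.
Flight 2 in UTC: 6:54 AM − 4:00 = 2:54 AM on Nov 3.
+10 hours 41 minutes → arrive 1:35 PM UTC on Nov 3.
Flight 1 lands earlier by 16 minutes.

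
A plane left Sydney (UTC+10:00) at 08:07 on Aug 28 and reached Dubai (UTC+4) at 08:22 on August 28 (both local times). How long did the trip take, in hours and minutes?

6 hours 15 minutes

Departure in UTC: 08:07 − 10:00 = 22:07 on Aug 27.
Arrival in UTC: 08:22 − 4:00 = 04:22 on Aug 28.
Elapsed = 04:22 − 22:07 (+1 day) = 6 hours 15 minutes.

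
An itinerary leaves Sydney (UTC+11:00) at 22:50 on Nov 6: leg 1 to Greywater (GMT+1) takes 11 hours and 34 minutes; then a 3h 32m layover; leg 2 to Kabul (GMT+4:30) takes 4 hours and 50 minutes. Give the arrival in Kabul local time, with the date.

Convert departure to UTC: 22:50 − 11:00 = 11:50 UTC on Nov 6.
Add 11 hours 34 minutes leg 1 → 23:24 UTC.
Add 3 hours 32 minutes layover in Greywater → 02:56 UTC (Nov 7).
Add 4 hours 50 minutes leg 2 → 07:46 UTC.
Kabul is UTC+4:30, so local arrival = 07:46 + 4:30 = 12:16 on Nov 7.

12:16 on November 7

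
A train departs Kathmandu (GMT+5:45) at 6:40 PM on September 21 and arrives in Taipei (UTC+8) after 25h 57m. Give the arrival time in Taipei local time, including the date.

10:52 PM on September 22

Taipei is 2:15 ahead of Kathmandu.
After 25 hours and 57 minutes it is 8:37 PM (Sep 22) in Kathmandu.
Shift by the zone difference: 8:37 PM + 2:15 = 10:52 PM on Sep 22 in Taipei.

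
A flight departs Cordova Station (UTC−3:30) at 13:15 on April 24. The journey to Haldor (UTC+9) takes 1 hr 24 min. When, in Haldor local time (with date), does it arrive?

03:09 on April 25

Haldor is 12:30 ahead of Cordova Station.
After 1 hour 24 minutes it is 14:39 in Cordova Station.
Shift by the zone difference: 14:39 + 12:30 = 03:09 on Apr 25 in Haldor.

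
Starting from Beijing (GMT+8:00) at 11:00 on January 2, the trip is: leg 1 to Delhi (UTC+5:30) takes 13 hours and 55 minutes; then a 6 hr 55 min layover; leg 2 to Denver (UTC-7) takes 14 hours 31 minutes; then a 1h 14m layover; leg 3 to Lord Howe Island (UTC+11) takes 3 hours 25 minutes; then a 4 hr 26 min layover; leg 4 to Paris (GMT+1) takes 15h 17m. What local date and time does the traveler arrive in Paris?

Convert departure to UTC: 11:00 − 8:00 = 03:00 UTC on Jan 2.
Add 13 hours and 55 minutes leg 1 → 16:55 UTC.
Add 6 hours 55 minutes layover in Delhi → 23:50 UTC.
Add 14 hours 31 minutes leg 2 → 14:21 UTC (Jan 3).
Add 1 hour and 14 minutes layover in Denver → 15:35 UTC.
Add 3 hours 25 minutes leg 3 → 19:00 UTC.
Add 4 hours and 26 minutes layover in Lord Howe Island → 23:26 UTC.
Add 15 hours and 17 minutes leg 4 → 14:43 UTC (Jan 4).
Paris is UTC+1:00, so local arrival = 14:43 + 1:00 = 15:43 on Jan 4.

15:43 on Jan 4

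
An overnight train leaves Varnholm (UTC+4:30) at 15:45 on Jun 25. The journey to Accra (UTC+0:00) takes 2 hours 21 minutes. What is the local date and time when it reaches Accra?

13:36 on June 25

Accra is 4:30 behind Varnholm.
After 2 hours 21 minutes it is 18:06 in Varnholm.
Shift by the zone difference: 18:06 − 4:30 = 13:36 on Jun 25 in Accra.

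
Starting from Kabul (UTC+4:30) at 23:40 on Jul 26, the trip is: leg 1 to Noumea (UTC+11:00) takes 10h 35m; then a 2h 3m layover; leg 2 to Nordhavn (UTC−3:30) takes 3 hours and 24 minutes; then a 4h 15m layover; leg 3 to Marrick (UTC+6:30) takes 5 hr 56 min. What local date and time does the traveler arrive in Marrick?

03:53 on July 28

Convert departure to UTC: 23:40 − 4:30 = 19:10 UTC on Jul 26.
Add 10 hours 35 minutes leg 1 → 05:45 UTC (Jul 27).
Add 2 hours 3 minutes layover in Noumea → 07:48 UTC.
Add 3 hours and 24 minutes leg 2 → 11:12 UTC.
Add 4 hours 15 minutes layover in Nordhavn → 15:27 UTC.
Add 5 hours and 56 minutes leg 3 → 21:23 UTC.
Marrick is UTC+6:30, so local arrival = 21:23 + 6:30 = 03:53 on Jul 28.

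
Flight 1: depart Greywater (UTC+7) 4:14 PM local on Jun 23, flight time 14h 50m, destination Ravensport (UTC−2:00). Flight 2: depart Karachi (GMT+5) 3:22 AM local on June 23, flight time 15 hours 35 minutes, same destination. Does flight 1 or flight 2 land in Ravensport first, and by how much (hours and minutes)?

the second, by 10 hours 7 minutes

Flight 1 in UTC: 4:14 PM − 7:00 = 9:14 AM on Jun 23.
+14 hours 50 minutes → arrive 12:04 AM UTC on Jun 24.
Flight 2 in UTC: 3:22 AM − 5:00 = 10:22 PM on Jun 22.
+15 hours and 35 minutes → arrive 1:57 PM UTC on Jun 23.
Flight 2 lands earlier by 10 hours 7 minutes.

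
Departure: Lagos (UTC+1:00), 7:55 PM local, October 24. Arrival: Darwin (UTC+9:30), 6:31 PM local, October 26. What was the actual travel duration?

38 hours 6 minutes

Departure in UTC: 7:55 PM − 1:00 = 6:55 PM on Oct 24.
Arrival in UTC: 6:31 PM − 9:30 = 9:01 AM on Oct 26.
Elapsed = 9:01 AM − 6:55 PM (+2 days) = 38 hours 6 minutes.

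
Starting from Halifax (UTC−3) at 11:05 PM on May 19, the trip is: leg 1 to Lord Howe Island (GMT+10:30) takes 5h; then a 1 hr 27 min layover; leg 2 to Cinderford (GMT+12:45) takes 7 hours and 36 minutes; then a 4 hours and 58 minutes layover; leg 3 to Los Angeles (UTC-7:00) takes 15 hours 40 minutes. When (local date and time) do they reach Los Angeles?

Convert departure to UTC: 11:05 PM + 3:00 = 2:05 AM UTC on May 20.
Add 5 hours leg 1 → 7:05 AM UTC.
Add 1 hour 27 minutes layover in Lord Howe Island → 8:32 AM UTC.
Add 7 hours 36 minutes leg 2 → 4:08 PM UTC.
Add 4 hours 58 minutes layover in Cinderford → 9:06 PM UTC.
Add 15 hours 40 minutes leg 3 → 12:46 PM UTC (May 21).
Los Angeles is UTC−7:00, so local arrival = 12:46 PM − 7:00 = 5:46 AM on May 21.

5:46 AM on May 21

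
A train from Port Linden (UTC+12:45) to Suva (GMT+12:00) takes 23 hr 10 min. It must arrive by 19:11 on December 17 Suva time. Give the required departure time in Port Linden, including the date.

Target arrival in UTC: 19:11 − 12:00 = 07:11 on Dec 17.
Subtract 23 hours and 10 minutes → departure 08:01 UTC on Dec 16.
Port Linden is UTC+12:45: 08:01 + 12:45 = 20:46 on Dec 16.

20:46 on December 16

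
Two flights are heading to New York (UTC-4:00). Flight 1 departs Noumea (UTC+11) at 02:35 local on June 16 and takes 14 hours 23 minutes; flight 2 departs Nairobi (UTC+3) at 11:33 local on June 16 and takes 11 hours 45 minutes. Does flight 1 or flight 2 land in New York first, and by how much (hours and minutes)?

the first, by 14 hours 20 minutes

Flight 1 in UTC: 02:35 − 11:00 = 15:35 on Jun 15.
+14 hours 23 minutes → arrive 05:58 UTC on Jun 16.
Flight 2 in UTC: 11:33 − 3:00 = 08:33 on Jun 16.
+11 hours and 45 minutes → arrive 20:18 UTC on Jun 16.
Flight 1 lands earlier by 14 hours 20 minutes.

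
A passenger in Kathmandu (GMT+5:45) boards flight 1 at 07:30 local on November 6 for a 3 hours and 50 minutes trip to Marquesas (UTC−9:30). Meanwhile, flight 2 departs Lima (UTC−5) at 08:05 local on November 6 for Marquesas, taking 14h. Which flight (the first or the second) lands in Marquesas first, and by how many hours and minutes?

the first, by 21 hours 30 minutes

Flight 1 in UTC: 07:30 − 5:45 = 01:45 on Nov 6.
+3 hours and 50 minutes → arrive 05:35 UTC on Nov 6.
Flight 2 in UTC: 08:05 + 5:00 = 13:05 on Nov 6.
+14 hours → arrive 03:05 UTC on Nov 7.
Flight 1 lands earlier by 21 hours 30 minutes.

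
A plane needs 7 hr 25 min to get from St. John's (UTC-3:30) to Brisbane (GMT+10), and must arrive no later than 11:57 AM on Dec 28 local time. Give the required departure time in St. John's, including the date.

Target arrival in UTC: 11:57 AM − 10:00 = 1:57 AM on Dec 28.
Subtract 7 hours and 25 minutes → departure 6:32 PM UTC on Dec 27.
St. John's is UTC−3:30: 6:32 PM − 3:30 = 3:02 PM on Dec 27.

3:02 PM on Dec 27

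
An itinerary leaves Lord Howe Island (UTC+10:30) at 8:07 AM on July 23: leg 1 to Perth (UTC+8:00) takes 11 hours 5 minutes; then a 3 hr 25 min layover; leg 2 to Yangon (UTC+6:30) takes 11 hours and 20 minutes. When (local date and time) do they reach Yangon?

5:57 AM on July 24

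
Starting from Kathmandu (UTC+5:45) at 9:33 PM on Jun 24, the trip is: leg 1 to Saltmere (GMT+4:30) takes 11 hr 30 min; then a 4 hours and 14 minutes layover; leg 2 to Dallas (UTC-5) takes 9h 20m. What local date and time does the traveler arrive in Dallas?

11:52 AM on June 25

Convert departure to UTC: 9:33 PM − 5:45 = 3:48 PM UTC on Jun 24.
Add 11 hours 30 minutes leg 1 → 3:18 AM UTC (Jun 25).
Add 4 hours 14 minutes layover in Saltmere → 7:32 AM UTC.
Add 9 hours and 20 minutes leg 2 → 4:52 PM UTC.
Dallas is UTC−5:00, so local arrival = 4:52 PM − 5:00 = 11:52 AM on Jun 25.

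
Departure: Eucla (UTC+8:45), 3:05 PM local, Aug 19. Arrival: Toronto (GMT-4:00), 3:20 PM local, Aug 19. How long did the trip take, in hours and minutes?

Toronto is 12:45 behind Eucla.
Clock-face elapsed time (ignoring zones) is 15 minutes.
Actual elapsed = 15 minutes + 12:45 = 13 hours.

13 hours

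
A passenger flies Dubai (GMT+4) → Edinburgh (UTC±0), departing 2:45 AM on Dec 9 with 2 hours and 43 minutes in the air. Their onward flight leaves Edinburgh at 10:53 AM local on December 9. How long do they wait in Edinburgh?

Convert departure to UTC: 2:45 AM − 4:00 = 10:45 PM UTC on Dec 8.
Add 2 hours and 43 minutes flight time → 1:28 AM UTC (Dec 9).
Edinburgh is UTC+0, so local arrival is the same: 1:28 AM on Dec 9.
Layover = 10:53 AM − 1:28 AM = 9 hours 25 minutes.

9 hours 25 minutes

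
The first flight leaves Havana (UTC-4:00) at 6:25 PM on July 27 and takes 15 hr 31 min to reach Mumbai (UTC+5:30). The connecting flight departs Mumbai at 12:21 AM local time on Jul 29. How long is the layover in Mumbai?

Convert departure to UTC: 6:25 PM + 4:00 = 10:25 PM UTC on Jul 27.
Add 15 hours 31 minutes flight time → 1:56 PM UTC (Jul 28).
Mumbai is UTC+5:30, so local arrival = 1:56 PM + 5:30 = 7:26 PM on Jul 28.
Layover = 12:21 AM − 7:26 PM (+1 day) = 4 hours 55 minutes.

4 hours 55 minutes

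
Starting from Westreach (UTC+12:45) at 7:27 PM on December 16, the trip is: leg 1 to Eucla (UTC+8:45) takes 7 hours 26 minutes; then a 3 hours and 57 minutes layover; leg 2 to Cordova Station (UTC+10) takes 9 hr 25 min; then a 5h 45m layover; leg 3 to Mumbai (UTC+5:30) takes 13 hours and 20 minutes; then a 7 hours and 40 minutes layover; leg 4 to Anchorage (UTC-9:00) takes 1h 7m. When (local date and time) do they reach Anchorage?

10:22 PM on December 17

Convert departure to UTC: 7:27 PM − 12:45 = 6:42 AM UTC on Dec 16.
Add 7 hours 26 minutes leg 1 → 2:08 PM UTC.
Add 3 hours and 57 minutes layover in Eucla → 6:05 PM UTC.
Add 9 hours 25 minutes leg 2 → 3:30 AM UTC (Dec 17).
Add 5 hours and 45 minutes layover in Cordova Station → 9:15 AM UTC.
Add 13 hours 20 minutes leg 3 → 10:35 PM UTC.
Add 7 hours 40 minutes layover in Mumbai → 6:15 AM UTC (Dec 18).
Add 1 hour and 7 minutes leg 4 → 7:22 AM UTC.
Anchorage is UTC−9:00, so local arrival = 7:22 AM − 9:00 = 10:22 PM on Dec 17.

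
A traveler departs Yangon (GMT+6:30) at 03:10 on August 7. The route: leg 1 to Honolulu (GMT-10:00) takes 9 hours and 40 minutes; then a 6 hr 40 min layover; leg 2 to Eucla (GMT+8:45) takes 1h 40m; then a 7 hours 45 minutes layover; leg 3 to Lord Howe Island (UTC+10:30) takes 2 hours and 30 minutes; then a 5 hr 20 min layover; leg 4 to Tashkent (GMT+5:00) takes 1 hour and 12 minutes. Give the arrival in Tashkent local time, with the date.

12:27 on Aug 8

Convert departure to UTC: 03:10 − 6:30 = 20:40 UTC on Aug 6.
Add 9 hours and 40 minutes leg 1 → 06:20 UTC (Aug 7).
Add 6 hours 40 minutes layover in Honolulu → 13:00 UTC.
Add 1 hour 40 minutes leg 2 → 14:40 UTC.
Add 7 hours 45 minutes layover in Eucla → 22:25 UTC.
Add 2 hours and 30 minutes leg 3 → 00:55 UTC (Aug 8).
Add 5 hours 20 minutes layover in Lord Howe Island → 06:15 UTC.
Add 1 hour and 12 minutes leg 4 → 07:27 UTC.
Tashkent is UTC+5:00, so local arrival = 07:27 + 5:00 = 12:27 on Aug 8.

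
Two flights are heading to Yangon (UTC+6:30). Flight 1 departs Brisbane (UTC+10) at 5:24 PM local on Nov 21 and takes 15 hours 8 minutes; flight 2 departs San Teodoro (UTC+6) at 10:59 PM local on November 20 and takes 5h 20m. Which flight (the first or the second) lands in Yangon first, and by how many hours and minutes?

Flight 1 in UTC: 5:24 PM − 10:00 = 7:24 AM on Nov 21.
+15 hours 8 minutes → arrive 10:32 PM UTC on Nov 21.
Flight 2 in UTC: 10:59 PM − 6:00 = 4:59 PM on Nov 20.
+5 hours and 20 minutes → arrive 10:19 PM UTC on Nov 20.
Flight 2 lands earlier by 24 hours 13 minutes.

the second, by 24 hours 13 minutes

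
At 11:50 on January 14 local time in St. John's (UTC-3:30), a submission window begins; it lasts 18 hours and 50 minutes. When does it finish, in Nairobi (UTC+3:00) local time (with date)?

Convert start to UTC: 11:50 + 3:30 = 15:20 UTC on Jan 14.
Add 18 hours and 50 minutes duration → 10:10 UTC (Jan 15).
Nairobi is UTC+3:00, so local end time = 10:10 + 3:00 = 13:10 on Jan 15.

13:10 on January 15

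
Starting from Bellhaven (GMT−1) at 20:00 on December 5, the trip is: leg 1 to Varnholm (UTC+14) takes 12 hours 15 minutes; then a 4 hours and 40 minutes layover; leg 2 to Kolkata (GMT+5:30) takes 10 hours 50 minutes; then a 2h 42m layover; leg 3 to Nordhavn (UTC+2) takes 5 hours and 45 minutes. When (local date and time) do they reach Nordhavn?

11:12 on December 7

Convert departure to UTC: 20:00 + 1:00 = 21:00 UTC on Dec 5.
Add 12 hours and 15 minutes leg 1 → 09:15 UTC (Dec 6).
Add 4 hours 40 minutes layover in Varnholm → 13:55 UTC.
Add 10 hours and 50 minutes leg 2 → 00:45 UTC (Dec 7).
Add 2 hours 42 minutes layover in Kolkata → 03:27 UTC.
Add 5 hours 45 minutes leg 3 → 09:12 UTC.
Nordhavn is UTC+2:00, so local arrival = 09:12 + 2:00 = 11:12 on Dec 7.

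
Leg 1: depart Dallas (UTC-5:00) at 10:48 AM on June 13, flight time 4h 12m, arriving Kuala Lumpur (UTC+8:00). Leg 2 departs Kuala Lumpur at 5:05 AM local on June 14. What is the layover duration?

1 hour 5 minutes

Convert departure to UTC: 10:48 AM + 5:00 = 3:48 PM UTC on Jun 13.
Add 4 hours and 12 minutes flight time → 8:00 PM UTC.
Kuala Lumpur is UTC+8:00, so local arrival = 8:00 PM + 8:00 = 4:00 AM on Jun 14.
Layover = 5:05 AM − 4:00 AM = 1 hour 5 minutes.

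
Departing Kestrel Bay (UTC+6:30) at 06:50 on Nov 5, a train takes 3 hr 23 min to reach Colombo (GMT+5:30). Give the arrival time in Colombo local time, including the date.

Convert departure to UTC: 06:50 − 6:30 = 00:20 UTC on Nov 5.
Add 3 hours 23 minutes travel time → 03:43 UTC.
Colombo is UTC+5:30, so local arrival = 03:43 + 5:30 = 09:13 on Nov 5.

09:13 on Nov 5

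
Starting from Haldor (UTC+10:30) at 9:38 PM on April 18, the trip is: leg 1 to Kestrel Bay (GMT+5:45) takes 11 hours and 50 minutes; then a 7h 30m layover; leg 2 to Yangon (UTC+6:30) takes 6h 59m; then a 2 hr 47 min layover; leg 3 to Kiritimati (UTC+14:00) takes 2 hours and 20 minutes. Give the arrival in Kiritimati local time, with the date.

Convert departure to UTC: 9:38 PM − 10:30 = 11:08 AM UTC on Apr 18.
Add 11 hours 50 minutes leg 1 → 10:58 PM UTC.
Add 7 hours 30 minutes layover in Kestrel Bay → 6:28 AM UTC (Apr 19).
Add 6 hours and 59 minutes leg 2 → 1:27 PM UTC.
Add 2 hours and 47 minutes layover in Yangon → 4:14 PM UTC.
Add 2 hours and 20 minutes leg 3 → 6:34 PM UTC.
Kiritimati is UTC+14:00, so local arrival = 6:34 PM + 14:00 = 8:34 AM on Apr 20.

8:34 AM on April 20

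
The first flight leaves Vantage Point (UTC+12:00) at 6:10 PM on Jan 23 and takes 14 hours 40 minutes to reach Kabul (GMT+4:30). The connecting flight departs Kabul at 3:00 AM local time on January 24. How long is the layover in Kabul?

Convert departure to UTC: 6:10 PM − 12:00 = 6:10 AM UTC on Jan 23.
Add 14 hours and 40 minutes flight time → 8:50 PM UTC.
Kabul is UTC+4:30, so local arrival = 8:50 PM + 4:30 = 1:20 AM on Jan 24.
Layover = 3:00 AM − 1:20 AM = 1 hour 40 minutes.

1 hour 40 minutes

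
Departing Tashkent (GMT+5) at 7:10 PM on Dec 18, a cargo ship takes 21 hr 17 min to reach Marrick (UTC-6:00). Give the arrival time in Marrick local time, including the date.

Convert departure to UTC: 7:10 PM − 5:00 = 2:10 PM UTC on Dec 18.
Add 21 hours 17 minutes travel time → 11:27 AM UTC (Dec 19).
Marrick is UTC−6:00, so local arrival = 11:27 AM − 6:00 = 5:27 AM on Dec 19.

5:27 AM on December 19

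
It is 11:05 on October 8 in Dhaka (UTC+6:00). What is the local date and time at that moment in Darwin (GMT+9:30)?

14:35 on October 8

In UTC: 11:05 − 6:00 = 05:05 on Oct 8.
Darwin is UTC+9:30: 05:05 + 9:30 = 14:35 on Oct 8.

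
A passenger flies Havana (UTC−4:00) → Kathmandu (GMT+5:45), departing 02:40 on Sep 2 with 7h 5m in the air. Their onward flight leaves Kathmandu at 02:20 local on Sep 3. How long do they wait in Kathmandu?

Convert departure to UTC: 02:40 + 4:00 = 06:40 UTC on Sep 2.
Add 7 hours 5 minutes flight time → 13:45 UTC.
Kathmandu is UTC+5:45, so local arrival = 13:45 + 5:45 = 19:30 on Sep 2.
Layover = 02:20 − 19:30 (+1 day) = 6 hours 50 minutes.

6 hours 50 minutes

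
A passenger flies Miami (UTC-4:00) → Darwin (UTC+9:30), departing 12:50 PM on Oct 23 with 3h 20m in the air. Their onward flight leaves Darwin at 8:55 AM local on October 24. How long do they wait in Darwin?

Convert departure to UTC: 12:50 PM + 4:00 = 4:50 PM UTC on Oct 23.
Add 3 hours 20 minutes flight time → 8:10 PM UTC.
Darwin is UTC+9:30, so local arrival = 8:10 PM + 9:30 = 5:40 AM on Oct 24.
Layover = 8:55 AM − 5:40 AM = 3 hours 15 minutes.

3 hours 15 minutes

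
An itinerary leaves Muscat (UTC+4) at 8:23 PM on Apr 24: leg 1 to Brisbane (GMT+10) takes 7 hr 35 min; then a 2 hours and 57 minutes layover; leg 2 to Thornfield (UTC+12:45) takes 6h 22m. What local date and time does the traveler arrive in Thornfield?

10:02 PM on April 25

Convert departure to UTC: 8:23 PM − 4:00 = 4:23 PM UTC on Apr 24.
Add 7 hours and 35 minutes leg 1 → 11:58 PM UTC.
Add 2 hours 57 minutes layover in Brisbane → 2:55 AM UTC (Apr 25).
Add 6 hours and 22 minutes leg 2 → 9:17 AM UTC.
Thornfield is UTC+12:45, so local arrival = 9:17 AM + 12:45 = 10:02 PM on Apr 25.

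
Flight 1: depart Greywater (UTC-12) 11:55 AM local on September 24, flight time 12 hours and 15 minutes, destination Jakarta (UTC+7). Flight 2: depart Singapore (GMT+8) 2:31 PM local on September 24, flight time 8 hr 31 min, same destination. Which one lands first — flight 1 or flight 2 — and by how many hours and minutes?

the second, by 21 hours 8 minutes

Flight 1 in UTC: 11:55 AM + 12:00 = 11:55 PM on Sep 24.
+12 hours 15 minutes → arrive 12:10 PM UTC on Sep 25.
Flight 2 in UTC: 2:31 PM − 8:00 = 6:31 AM on Sep 24.
+8 hours 31 minutes → arrive 3:02 PM UTC on Sep 24.
Flight 2 lands earlier by 21 hours 8 minutes.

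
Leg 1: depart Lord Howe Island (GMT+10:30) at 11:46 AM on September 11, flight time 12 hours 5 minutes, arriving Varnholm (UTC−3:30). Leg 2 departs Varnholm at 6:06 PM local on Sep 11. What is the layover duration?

8 hours 15 minutes

Convert departure to UTC: 11:46 AM − 10:30 = 1:16 AM UTC on Sep 11.
Add 12 hours 5 minutes flight time → 1:21 PM UTC.
Varnholm is UTC−3:30, so local arrival = 1:21 PM − 3:30 = 9:51 AM on Sep 11.
Layover = 6:06 PM − 9:51 AM = 8 hours 15 minutes.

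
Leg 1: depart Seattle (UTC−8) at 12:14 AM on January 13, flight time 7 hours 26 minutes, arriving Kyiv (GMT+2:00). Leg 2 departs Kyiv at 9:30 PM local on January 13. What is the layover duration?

3 hours 50 minutes

Convert departure to UTC: 12:14 AM + 8:00 = 8:14 AM UTC on Jan 13.
Add 7 hours 26 minutes flight time → 3:40 PM UTC.
Kyiv is UTC+2:00, so local arrival = 3:40 PM + 2:00 = 5:40 PM on Jan 13.
Layover = 9:30 PM − 5:40 PM = 3 hours 50 minutes.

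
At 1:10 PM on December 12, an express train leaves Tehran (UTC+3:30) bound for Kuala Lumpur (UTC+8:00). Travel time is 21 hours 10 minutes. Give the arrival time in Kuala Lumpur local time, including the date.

2:50 PM on Dec 13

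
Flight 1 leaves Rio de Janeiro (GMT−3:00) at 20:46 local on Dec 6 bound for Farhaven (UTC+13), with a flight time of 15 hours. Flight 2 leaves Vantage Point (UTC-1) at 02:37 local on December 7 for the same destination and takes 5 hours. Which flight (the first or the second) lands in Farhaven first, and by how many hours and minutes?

the second, by 6 hours 9 minutes

Flight 1 in UTC: 20:46 + 3:00 = 23:46 on Dec 6.
+15 hours → arrive 14:46 UTC on Dec 7.
Flight 2 in UTC: 02:37 + 1:00 = 03:37 on Dec 7.
+5 hours → arrive 08:37 UTC on Dec 7.
Flight 2 lands earlier by 6 hours 9 minutes.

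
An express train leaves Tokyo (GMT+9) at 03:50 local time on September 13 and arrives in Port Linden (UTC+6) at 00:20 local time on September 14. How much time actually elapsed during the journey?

23 hours 30 minutes

Departure in UTC: 03:50 − 9:00 = 18:50 on Sep 12.
Arrival in UTC: 00:20 − 6:00 = 18:20 on Sep 13.
Elapsed = 18:20 − 18:50 (+1 day) = 23 hours 30 minutes.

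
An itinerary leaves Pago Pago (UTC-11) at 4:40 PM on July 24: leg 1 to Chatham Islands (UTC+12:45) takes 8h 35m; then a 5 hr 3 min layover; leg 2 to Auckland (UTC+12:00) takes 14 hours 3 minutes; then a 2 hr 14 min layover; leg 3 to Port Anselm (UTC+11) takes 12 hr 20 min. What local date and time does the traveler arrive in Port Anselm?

8:55 AM on July 27

Convert departure to UTC: 4:40 PM + 11:00 = 3:40 AM UTC on Jul 25.
Add 8 hours 35 minutes leg 1 → 12:15 PM UTC.
Add 5 hours 3 minutes layover in Chatham Islands → 5:18 PM UTC.
Add 14 hours 3 minutes leg 2 → 7:21 AM UTC (Jul 26).
Add 2 hours 14 minutes layover in Auckland → 9:35 AM UTC.
Add 12 hours 20 minutes leg 3 → 9:55 PM UTC.
Port Anselm is UTC+11:00, so local arrival = 9:55 PM + 11:00 = 8:55 AM on Jul 27.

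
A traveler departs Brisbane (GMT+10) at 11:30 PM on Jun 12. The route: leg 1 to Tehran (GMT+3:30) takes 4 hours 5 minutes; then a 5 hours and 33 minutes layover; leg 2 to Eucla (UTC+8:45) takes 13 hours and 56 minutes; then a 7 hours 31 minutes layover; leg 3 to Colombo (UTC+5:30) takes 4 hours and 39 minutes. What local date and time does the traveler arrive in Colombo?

6:44 AM on Jun 14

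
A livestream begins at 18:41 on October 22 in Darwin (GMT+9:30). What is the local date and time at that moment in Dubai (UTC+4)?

Dubai is 5:30 behind Darwin.
Shift by the zone difference: 18:41 − 5:30 = 13:11 on Oct 22 in Dubai.

13:11 on Oct 22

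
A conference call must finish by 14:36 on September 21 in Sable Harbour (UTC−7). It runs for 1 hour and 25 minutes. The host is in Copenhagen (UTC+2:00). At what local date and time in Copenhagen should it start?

22:11 on September 21

Target end time in UTC: 14:36 + 7:00 = 21:36 on Sep 21.
Subtract 1 hour 25 minutes → start 20:11 UTC on Sep 21.
Copenhagen is UTC+2:00: 20:11 + 2:00 = 22:11 on Sep 21.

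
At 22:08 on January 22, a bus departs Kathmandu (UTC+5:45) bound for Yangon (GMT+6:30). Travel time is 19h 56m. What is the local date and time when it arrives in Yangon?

18:49 on January 23

Yangon is 0:45 ahead of Kathmandu.
After 19 hours and 56 minutes it is 18:04 (Jan 23) in Kathmandu.
Shift by the zone difference: 18:04 + 0:45 = 18:49 on Jan 23 in Yangon.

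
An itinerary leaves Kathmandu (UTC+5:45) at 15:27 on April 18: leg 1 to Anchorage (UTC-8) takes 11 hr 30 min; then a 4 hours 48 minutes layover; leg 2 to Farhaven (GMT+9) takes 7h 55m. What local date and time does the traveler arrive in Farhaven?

Convert departure to UTC: 15:27 − 5:45 = 09:42 UTC on Apr 18.
Add 11 hours 30 minutes leg 1 → 21:12 UTC.
Add 4 hours and 48 minutes layover in Anchorage → 02:00 UTC (Apr 19).
Add 7 hours 55 minutes leg 2 → 09:55 UTC.
Farhaven is UTC+9:00, so local arrival = 09:55 + 9:00 = 18:55 on Apr 19.

18:55 on Apr 19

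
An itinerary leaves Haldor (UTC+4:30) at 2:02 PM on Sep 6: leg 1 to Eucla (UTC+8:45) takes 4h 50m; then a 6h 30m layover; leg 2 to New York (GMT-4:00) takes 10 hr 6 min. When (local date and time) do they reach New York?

Convert departure to UTC: 2:02 PM − 4:30 = 9:32 AM UTC on Sep 6.
Add 4 hours and 50 minutes leg 1 → 2:22 PM UTC.
Add 6 hours and 30 minutes layover in Eucla → 8:52 PM UTC.
Add 10 hours and 6 minutes leg 2 → 6:58 AM UTC (Sep 7).
New York is UTC−4:00, so local arrival = 6:58 AM − 4:00 = 2:58 AM on Sep 7.

2:58 AM on September 7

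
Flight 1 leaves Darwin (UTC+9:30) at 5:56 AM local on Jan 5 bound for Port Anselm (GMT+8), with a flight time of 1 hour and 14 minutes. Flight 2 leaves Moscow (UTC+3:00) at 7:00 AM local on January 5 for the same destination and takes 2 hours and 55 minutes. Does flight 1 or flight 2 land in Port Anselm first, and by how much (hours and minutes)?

the first, by 9 hours 15 minutes

Flight 1 in UTC: 5:56 AM − 9:30 = 8:26 PM on Jan 4.
+1 hour 14 minutes → arrive 9:40 PM UTC on Jan 4.
Flight 2 in UTC: 7:00 AM − 3:00 = 4:00 AM on Jan 5.
+2 hours and 55 minutes → arrive 6:55 AM UTC on Jan 5.
Flight 1 lands earlier by 9 hours 15 minutes.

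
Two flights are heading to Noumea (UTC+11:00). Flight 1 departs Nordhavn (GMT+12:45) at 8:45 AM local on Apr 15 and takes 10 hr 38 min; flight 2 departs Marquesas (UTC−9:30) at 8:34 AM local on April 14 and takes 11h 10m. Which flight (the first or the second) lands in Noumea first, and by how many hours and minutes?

Flight 1 in UTC: 8:45 AM − 12:45 = 8:00 PM on Apr 14.
+10 hours 38 minutes → arrive 6:38 AM UTC on Apr 15.
Flight 2 in UTC: 8:34 AM + 9:30 = 6:04 PM on Apr 14.
+11 hours 10 minutes → arrive 5:14 AM UTC on Apr 15.
Flight 2 lands earlier by 1 hour 24 minutes.

the second, by 1 hour 24 minutes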